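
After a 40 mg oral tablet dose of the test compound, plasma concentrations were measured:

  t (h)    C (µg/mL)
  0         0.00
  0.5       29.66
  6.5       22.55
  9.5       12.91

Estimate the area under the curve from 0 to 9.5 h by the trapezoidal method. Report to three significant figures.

Trapezoidal AUC_0→9.5:
  [0→0.5]: (0.00+29.66)/2 × 0.5 = 7.415
  [0.5→6.5]: (29.66+22.55)/2 × 6 = 156.63
  [6.5→9.5]: (22.55+12.91)/2 × 3 = 53.19
  Sum = 217.235 µg/mL·h

AUC = 217 µg/mL·h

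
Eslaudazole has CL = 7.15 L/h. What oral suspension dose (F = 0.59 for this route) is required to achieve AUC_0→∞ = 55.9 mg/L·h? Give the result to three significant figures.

Dose = 677 mg

Dose = CL × AUC_0→∞ / F
     = 7.15 × 55.9 / 0.59 = 677.432 mg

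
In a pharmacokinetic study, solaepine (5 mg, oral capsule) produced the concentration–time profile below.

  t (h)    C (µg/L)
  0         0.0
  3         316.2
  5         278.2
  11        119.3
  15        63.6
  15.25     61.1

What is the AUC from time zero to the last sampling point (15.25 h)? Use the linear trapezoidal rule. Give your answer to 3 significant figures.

AUC = 2640 µg/L·h

Trapezoidal AUC_0→15.25:
  [0→3]: (0.0+316.2)/2 × 3 = 474.3
  [3→5]: (316.2+278.2)/2 × 2 = 594.4
  [5→11]: (278.2+119.3)/2 × 6 = 1192.5
  [11→15]: (119.3+63.6)/2 × 4 = 365.8
  [15→15.25]: (63.6+61.1)/2 × 0.25 = 15.5875
  Sum = 2642.5875 µg/L·h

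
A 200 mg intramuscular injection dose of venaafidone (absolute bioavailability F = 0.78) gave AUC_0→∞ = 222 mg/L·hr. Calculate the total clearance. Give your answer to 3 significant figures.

CL = F × Dose / AUC_0→∞
   = 0.78 × 200 / 222 = 0.702703 L/hr

CL = 0.703 L/hr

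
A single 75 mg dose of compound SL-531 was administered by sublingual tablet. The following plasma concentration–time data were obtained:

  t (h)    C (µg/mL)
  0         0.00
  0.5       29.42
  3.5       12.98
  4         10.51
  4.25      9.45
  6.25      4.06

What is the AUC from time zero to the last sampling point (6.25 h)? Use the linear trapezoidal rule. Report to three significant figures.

Trapezoidal AUC_0→6.25:
  [0→0.5]: (0.00+29.42)/2 × 0.5 = 7.355
  [0.5→3.5]: (29.42+12.98)/2 × 3 = 63.6
  [3.5→4]: (12.98+10.51)/2 × 0.5 = 5.8725
  [4→4.25]: (10.51+9.45)/2 × 0.25 = 2.495
  [4.25→6.25]: (9.45+4.06)/2 × 2 = 13.51
  Sum = 92.8325 µg/mL·h

AUC = 92.8 µg/mL·h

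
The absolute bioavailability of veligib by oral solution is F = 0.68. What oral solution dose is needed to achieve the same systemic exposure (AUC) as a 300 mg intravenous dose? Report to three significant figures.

D_oral = 441 mg

For equal systemic exposure: F × D_ev = D_iv
D_ev = D_iv / F = 300 / 0.68 = 441.176 mg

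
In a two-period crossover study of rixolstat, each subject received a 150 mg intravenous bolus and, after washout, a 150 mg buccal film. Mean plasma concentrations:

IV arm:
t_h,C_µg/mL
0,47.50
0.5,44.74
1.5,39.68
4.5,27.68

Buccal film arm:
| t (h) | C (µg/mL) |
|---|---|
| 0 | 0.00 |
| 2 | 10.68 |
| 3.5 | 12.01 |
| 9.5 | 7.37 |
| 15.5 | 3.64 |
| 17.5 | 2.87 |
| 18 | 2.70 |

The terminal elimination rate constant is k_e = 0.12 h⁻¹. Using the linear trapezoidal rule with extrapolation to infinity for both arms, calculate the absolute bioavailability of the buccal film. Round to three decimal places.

F = 0.376

Trapezoidal AUC_0→4.5 (IV):
  [0→0.5]: (47.50+44.74)/2 × 0.5 = 23.06
  [0.5→1.5]: (44.74+39.68)/2 × 1 = 42.21
  [1.5→4.5]: (39.68+27.68)/2 × 3 = 101.04
  Sum = 166.31 µg/mL·h
IV tail: 27.68/0.12 = 230.667; AUC_iv,0→∞ = 166.31 + 230.667 = 396.977 µg/mL·h
Trapezoidal AUC_0→18 (buccal film):
  [0→2]: (0.00+10.68)/2 × 2 = 10.68
  [2→3.5]: (10.68+12.01)/2 × 1.5 = 17.0175
  [3.5→9.5]: (12.01+7.37)/2 × 6 = 58.14
  [9.5→15.5]: (7.37+3.64)/2 × 6 = 33.03
  [15.5→17.5]: (3.64+2.87)/2 × 2 = 6.51
  [17.5→18]: (2.87+2.70)/2 × 0.5 = 1.3925
  Sum = 126.77 µg/mL·h
buccal film tail: 2.70/0.12 = 22.500; AUC_ev,0→∞ = 126.77 + 22.500 = 149.27 µg/mL·h
F = (AUC_ev/D_ev)/(AUC_iv/D_iv) = (149.27/150)/(396.977/150) = 0.995133/2.64651 = 0.3760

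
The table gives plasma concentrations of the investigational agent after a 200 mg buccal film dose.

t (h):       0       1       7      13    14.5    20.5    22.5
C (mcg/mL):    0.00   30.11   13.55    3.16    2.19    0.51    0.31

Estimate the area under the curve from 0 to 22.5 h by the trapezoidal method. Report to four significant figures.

Trapezoidal AUC_0→22.5:
  [0→1]: (0.00+30.11)/2 × 1 = 15.055
  [1→7]: (30.11+13.55)/2 × 6 = 130.98
  [7→13]: (13.55+3.16)/2 × 6 = 50.13
  [13→14.5]: (3.16+2.19)/2 × 1.5 = 4.0125
  [14.5→20.5]: (2.19+0.51)/2 × 6 = 8.1
  [20.5→22.5]: (0.51+0.31)/2 × 2 = 0.82
  Sum = 209.0975 mcg/mL·h

AUC = 209.1 mcg/mL·h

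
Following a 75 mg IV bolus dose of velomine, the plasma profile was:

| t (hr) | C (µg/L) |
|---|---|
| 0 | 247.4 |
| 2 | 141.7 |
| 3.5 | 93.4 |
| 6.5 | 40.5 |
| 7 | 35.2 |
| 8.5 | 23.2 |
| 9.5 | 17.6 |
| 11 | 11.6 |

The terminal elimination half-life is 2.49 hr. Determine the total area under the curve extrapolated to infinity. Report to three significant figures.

Trapezoidal AUC_0→11:
  [0→2]: (247.4+141.7)/2 × 2 = 389.1
  [2→3.5]: (141.7+93.4)/2 × 1.5 = 176.325
  [3.5→6.5]: (93.4+40.5)/2 × 3 = 200.85
  [6.5→7]: (40.5+35.2)/2 × 0.5 = 18.925
  [7→8.5]: (35.2+23.2)/2 × 1.5 = 43.8
  [8.5→9.5]: (23.2+17.6)/2 × 1 = 20.4
  [9.5→11]: (17.6+11.6)/2 × 1.5 = 21.9
  Sum = 871.3 µg/L·hr
k_e = ln2 / t½ = 0.693147 / 2.49 = 0.2784 hr^-1
Extrapolated tail: C_last / k_e = 11.6 / 0.2784 = 41.667
AUC_0→∞ = 871.3 + 41.667 = 912.967 µg/L·hr

AUC = 913 µg/L·hr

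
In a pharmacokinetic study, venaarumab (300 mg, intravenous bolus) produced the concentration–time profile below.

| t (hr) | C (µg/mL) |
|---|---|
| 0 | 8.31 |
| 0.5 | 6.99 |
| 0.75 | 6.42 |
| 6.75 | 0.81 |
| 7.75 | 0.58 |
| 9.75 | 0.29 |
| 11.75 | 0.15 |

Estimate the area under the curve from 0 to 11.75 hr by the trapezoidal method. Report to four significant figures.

Trapezoidal AUC_0→11.75:
  [0→0.5]: (8.31+6.99)/2 × 0.5 = 3.825
  [0.5→0.75]: (6.99+6.42)/2 × 0.25 = 1.67625
  [0.75→6.75]: (6.42+0.81)/2 × 6 = 21.69
  [6.75→7.75]: (0.81+0.58)/2 × 1 = 0.695
  [7.75→9.75]: (0.58+0.29)/2 × 2 = 0.87
  [9.75→11.75]: (0.29+0.15)/2 × 2 = 0.44
  Sum = 29.19625 µg/mL·hr

AUC = 29.20 µg/mL·hr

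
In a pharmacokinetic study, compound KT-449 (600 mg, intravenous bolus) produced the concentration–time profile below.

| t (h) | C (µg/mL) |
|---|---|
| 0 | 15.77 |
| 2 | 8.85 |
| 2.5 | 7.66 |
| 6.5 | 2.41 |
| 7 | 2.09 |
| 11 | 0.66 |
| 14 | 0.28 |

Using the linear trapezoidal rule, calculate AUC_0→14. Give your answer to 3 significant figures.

Trapezoidal AUC_0→14:
  [0→2]: (15.77+8.85)/2 × 2 = 24.62
  [2→2.5]: (8.85+7.66)/2 × 0.5 = 4.1275
  [2.5→6.5]: (7.66+2.41)/2 × 4 = 20.14
  [6.5→7]: (2.41+2.09)/2 × 0.5 = 1.125
  [7→11]: (2.09+0.66)/2 × 4 = 5.5
  [11→14]: (0.66+0.28)/2 × 3 = 1.41
  Sum = 56.9225 µg/mL·h

AUC = 56.9 µg/mL·h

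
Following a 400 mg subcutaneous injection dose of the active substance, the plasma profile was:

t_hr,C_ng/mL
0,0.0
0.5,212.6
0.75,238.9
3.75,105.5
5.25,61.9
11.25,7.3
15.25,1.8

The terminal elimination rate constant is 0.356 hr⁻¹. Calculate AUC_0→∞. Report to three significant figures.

AUC = 983 ng/mL·hr

Trapezoidal AUC_0→15.25:
  [0→0.5]: (0.0+212.6)/2 × 0.5 = 53.15
  [0.5→0.75]: (212.6+238.9)/2 × 0.25 = 56.4375
  [0.75→3.75]: (238.9+105.5)/2 × 3 = 516.6
  [3.75→5.25]: (105.5+61.9)/2 × 1.5 = 125.55
  [5.25→11.25]: (61.9+7.3)/2 × 6 = 207.6
  [11.25→15.25]: (7.3+1.8)/2 × 4 = 18.2
  Sum = 977.5375 ng/mL·hr
Extrapolated tail: C_last / k_e = 1.8 / 0.356 = 5.056
AUC_0→∞ = 977.5375 + 5.056 = 982.5935 ng/mL·hr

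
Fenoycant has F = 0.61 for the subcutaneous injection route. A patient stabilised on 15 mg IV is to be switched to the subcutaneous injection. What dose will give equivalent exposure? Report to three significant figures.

D_subcutaneous = 24.6 mg

For equal systemic exposure: F × D_ev = D_iv
D_ev = D_iv / F = 15 / 0.61 = 24.5902 mg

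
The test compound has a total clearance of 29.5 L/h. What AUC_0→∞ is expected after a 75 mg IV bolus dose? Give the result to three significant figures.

AUC = 2.54 mg/L·h

AUC_0→∞ = Dose_iv / CL
        = 75 / 29.5 = 2.54237 mg/L·h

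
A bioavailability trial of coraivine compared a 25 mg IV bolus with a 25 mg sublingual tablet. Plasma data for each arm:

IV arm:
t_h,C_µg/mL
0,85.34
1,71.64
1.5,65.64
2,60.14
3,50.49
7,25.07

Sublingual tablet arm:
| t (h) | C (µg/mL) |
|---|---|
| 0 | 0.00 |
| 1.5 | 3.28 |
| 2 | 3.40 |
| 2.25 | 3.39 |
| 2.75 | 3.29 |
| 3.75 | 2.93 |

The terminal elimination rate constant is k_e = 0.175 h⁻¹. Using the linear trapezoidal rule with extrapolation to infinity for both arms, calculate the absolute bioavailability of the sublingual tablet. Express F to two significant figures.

F = 0.054

Trapezoidal AUC_0→7 (IV):
  [0→1]: (85.34+71.64)/2 × 1 = 78.49
  [1→1.5]: (71.64+65.64)/2 × 0.5 = 34.32
  [1.5→2]: (65.64+60.14)/2 × 0.5 = 31.445
  [2→3]: (60.14+50.49)/2 × 1 = 55.315
  [3→7]: (50.49+25.07)/2 × 4 = 151.12
  Sum = 350.69 µg/mL·h
IV tail: 25.07/0.175 = 143.257; AUC_iv,0→∞ = 350.69 + 143.257 = 493.947 µg/mL·h
Trapezoidal AUC_0→3.75 (sublingual tablet):
  [0→1.5]: (0.00+3.28)/2 × 1.5 = 2.46
  [1.5→2]: (3.28+3.40)/2 × 0.5 = 1.67
  [2→2.25]: (3.40+3.39)/2 × 0.25 = 0.84875
  [2.25→2.75]: (3.39+3.29)/2 × 0.5 = 1.67
  [2.75→3.75]: (3.29+2.93)/2 × 1 = 3.11
  Sum = 9.75875 µg/mL·h
sublingual tablet tail: 2.93/0.175 = 16.743; AUC_ev,0→∞ = 9.75875 + 16.743 = 26.50175 µg/mL·h
F = (AUC_ev/D_ev)/(AUC_iv/D_iv) = (26.50175/25)/(493.947/25) = 1.06007/19.75788 = 0.0537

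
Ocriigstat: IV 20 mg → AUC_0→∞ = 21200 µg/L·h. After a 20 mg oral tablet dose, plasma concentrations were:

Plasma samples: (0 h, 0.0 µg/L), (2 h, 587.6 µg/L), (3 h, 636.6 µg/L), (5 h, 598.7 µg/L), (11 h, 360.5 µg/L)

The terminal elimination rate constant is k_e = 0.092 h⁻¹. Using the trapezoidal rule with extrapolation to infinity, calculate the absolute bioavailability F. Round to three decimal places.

Trapezoidal AUC_0→11 (oral tablet):
  [0→2]: (0.0+587.6)/2 × 2 = 587.6
  [2→3]: (587.6+636.6)/2 × 1 = 612.1
  [3→5]: (636.6+598.7)/2 × 2 = 1235.3
  [5→11]: (598.7+360.5)/2 × 6 = 2877.6
  Sum = 5312.6 µg/L·h
Tail: C_last/k_e = 360.5/0.092 = 3918.478
AUC_0→∞ (oral tablet) = 5312.6 + 3918.478 = 9231.078 µg/L·h
F = (AUC_ev/D_ev)/(AUC_iv/D_iv) = (9231.078/20)/(21200/20) = 461.5539/1060 = 0.4354

F = 0.435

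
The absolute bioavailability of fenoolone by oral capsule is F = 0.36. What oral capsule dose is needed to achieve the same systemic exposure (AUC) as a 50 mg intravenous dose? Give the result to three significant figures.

For equal systemic exposure: F × D_ev = D_iv
D_ev = D_iv / F = 50 / 0.36 = 138.889 mg

D_oral = 139 mg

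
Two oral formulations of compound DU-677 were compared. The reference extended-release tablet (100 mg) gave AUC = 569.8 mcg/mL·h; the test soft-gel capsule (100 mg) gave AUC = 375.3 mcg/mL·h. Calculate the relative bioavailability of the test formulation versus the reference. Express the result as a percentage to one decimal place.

F_rel = (AUC_test/D_test) / (AUC_ref/D_ref)
      = (375.3/100) / (569.8/100)
      = 3.753 / 5.698 = 0.6587 = 65.87%

F_rel = 65.9%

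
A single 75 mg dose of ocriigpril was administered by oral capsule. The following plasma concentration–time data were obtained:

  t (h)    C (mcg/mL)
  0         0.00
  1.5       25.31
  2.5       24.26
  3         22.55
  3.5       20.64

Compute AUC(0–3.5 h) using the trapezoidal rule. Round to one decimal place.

Trapezoidal AUC_0→3.5:
  [0→1.5]: (0.00+25.31)/2 × 1.5 = 18.9825
  [1.5→2.5]: (25.31+24.26)/2 × 1 = 24.785
  [2.5→3]: (24.26+22.55)/2 × 0.5 = 11.7025
  [3→3.5]: (22.55+20.64)/2 × 0.5 = 10.7975
  Sum = 66.2675 mcg/mL·h

AUC = 66.3 mcg/mL·h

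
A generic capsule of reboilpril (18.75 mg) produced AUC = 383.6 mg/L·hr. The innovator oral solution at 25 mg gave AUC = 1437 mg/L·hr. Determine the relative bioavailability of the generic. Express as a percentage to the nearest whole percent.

F_rel = (AUC_test/D_test) / (AUC_ref/D_ref)
      = (383.6/18.75) / (1437/25)
      = 20.4587 / 57.48 = 0.3559 = 35.59%

F_rel = 36%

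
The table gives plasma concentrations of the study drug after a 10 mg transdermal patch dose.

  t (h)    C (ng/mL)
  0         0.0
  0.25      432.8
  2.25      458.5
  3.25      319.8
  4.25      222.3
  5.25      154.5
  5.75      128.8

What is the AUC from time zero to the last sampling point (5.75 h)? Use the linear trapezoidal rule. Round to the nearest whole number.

AUC = 1865 ng/mL·h

Trapezoidal AUC_0→5.75:
  [0→0.25]: (0.0+432.8)/2 × 0.25 = 54.1
  [0.25→2.25]: (432.8+458.5)/2 × 2 = 891.3
  [2.25→3.25]: (458.5+319.8)/2 × 1 = 389.15
  [3.25→4.25]: (319.8+222.3)/2 × 1 = 271.05
  [4.25→5.25]: (222.3+154.5)/2 × 1 = 188.4
  [5.25→5.75]: (154.5+128.8)/2 × 0.5 = 70.825
  Sum = 1864.825 ng/mL·h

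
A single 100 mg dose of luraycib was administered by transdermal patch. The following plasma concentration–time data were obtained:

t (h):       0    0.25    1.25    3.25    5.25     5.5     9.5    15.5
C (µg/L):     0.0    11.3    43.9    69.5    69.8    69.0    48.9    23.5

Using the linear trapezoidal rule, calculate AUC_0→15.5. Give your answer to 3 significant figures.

AUC = 752 µg/L·h

Trapezoidal AUC_0→15.5:
  [0→0.25]: (0.0+11.3)/2 × 0.25 = 1.4125
  [0.25→1.25]: (11.3+43.9)/2 × 1 = 27.6
  [1.25→3.25]: (43.9+69.5)/2 × 2 = 113.4
  [3.25→5.25]: (69.5+69.8)/2 × 2 = 139.3
  [5.25→5.5]: (69.8+69.0)/2 × 0.25 = 17.35
  [5.5→9.5]: (69.0+48.9)/2 × 4 = 235.8
  [9.5→15.5]: (48.9+23.5)/2 × 6 = 217.2
  Sum = 752.0625 µg/L·h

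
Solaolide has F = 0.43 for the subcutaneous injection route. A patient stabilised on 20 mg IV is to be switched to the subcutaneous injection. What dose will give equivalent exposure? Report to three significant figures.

D_subcutaneous = 46.5 mg

For equal systemic exposure: F × D_ev = D_iv
D_ev = D_iv / F = 20 / 0.43 = 46.5116 mg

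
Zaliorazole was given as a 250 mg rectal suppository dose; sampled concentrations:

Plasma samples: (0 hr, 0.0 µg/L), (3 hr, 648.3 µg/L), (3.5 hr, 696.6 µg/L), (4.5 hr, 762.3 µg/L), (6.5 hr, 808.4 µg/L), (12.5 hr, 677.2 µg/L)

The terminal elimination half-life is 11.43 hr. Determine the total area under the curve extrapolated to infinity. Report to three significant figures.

Trapezoidal AUC_0→12.5:
  [0→3]: (0.0+648.3)/2 × 3 = 972.45
  [3→3.5]: (648.3+696.6)/2 × 0.5 = 336.225
  [3.5→4.5]: (696.6+762.3)/2 × 1 = 729.45
  [4.5→6.5]: (762.3+808.4)/2 × 2 = 1570.7
  [6.5→12.5]: (808.4+677.2)/2 × 6 = 4456.8
  Sum = 8065.625 µg/L·hr
k_e = ln2 / t½ = 0.693147 / 11.43 = 0.0606 hr^-1
Extrapolated tail: C_last / k_e = 677.2 / 0.0606 = 11174.917
AUC_0→∞ = 8065.625 + 11174.917 = 19240.542 µg/L·hr

AUC = 19200 µg/L·hr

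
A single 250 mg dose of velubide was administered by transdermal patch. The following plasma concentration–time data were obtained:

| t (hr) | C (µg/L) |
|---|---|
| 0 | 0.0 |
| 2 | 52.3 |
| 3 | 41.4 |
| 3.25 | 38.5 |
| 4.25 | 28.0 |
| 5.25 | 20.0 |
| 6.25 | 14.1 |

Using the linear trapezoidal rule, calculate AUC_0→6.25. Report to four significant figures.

Trapezoidal AUC_0→6.25:
  [0→2]: (0.0+52.3)/2 × 2 = 52.3
  [2→3]: (52.3+41.4)/2 × 1 = 46.85
  [3→3.25]: (41.4+38.5)/2 × 0.25 = 9.9875
  [3.25→4.25]: (38.5+28.0)/2 × 1 = 33.25
  [4.25→5.25]: (28.0+20.0)/2 × 1 = 24.0
  [5.25→6.25]: (20.0+14.1)/2 × 1 = 17.05
  Sum = 183.4375 µg/L·hr

AUC = 183.4 µg/L·hr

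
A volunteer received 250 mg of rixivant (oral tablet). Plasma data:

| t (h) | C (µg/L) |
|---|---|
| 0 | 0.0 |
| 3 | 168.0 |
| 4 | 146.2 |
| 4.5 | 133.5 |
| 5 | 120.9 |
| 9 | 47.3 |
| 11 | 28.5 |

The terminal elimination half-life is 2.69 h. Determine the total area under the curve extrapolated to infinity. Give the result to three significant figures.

Trapezoidal AUC_0→11:
  [0→3]: (0.0+168.0)/2 × 3 = 252.0
  [3→4]: (168.0+146.2)/2 × 1 = 157.1
  [4→4.5]: (146.2+133.5)/2 × 0.5 = 69.925
  [4.5→5]: (133.5+120.9)/2 × 0.5 = 63.6
  [5→9]: (120.9+47.3)/2 × 4 = 336.4
  [9→11]: (47.3+28.5)/2 × 2 = 75.8
  Sum = 954.825 µg/L·h
k_e = ln2 / t½ = 0.693147 / 2.69 = 0.2577 h^-1
Extrapolated tail: C_last / k_e = 28.5 / 0.2577 = 110.594
AUC_0→∞ = 954.825 + 110.594 = 1065.419 µg/L·h

AUC = 1070 µg/L·h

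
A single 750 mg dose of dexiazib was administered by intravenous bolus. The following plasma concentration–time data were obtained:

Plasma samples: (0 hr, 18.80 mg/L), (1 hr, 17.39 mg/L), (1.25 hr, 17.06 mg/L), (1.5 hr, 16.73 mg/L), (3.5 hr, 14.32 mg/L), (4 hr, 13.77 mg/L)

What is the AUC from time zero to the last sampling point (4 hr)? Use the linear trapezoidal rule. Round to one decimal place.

Trapezoidal AUC_0→4:
  [0→1]: (18.80+17.39)/2 × 1 = 18.095
  [1→1.25]: (17.39+17.06)/2 × 0.25 = 4.30625
  [1.25→1.5]: (17.06+16.73)/2 × 0.25 = 4.22375
  [1.5→3.5]: (16.73+14.32)/2 × 2 = 31.05
  [3.5→4]: (14.32+13.77)/2 × 0.5 = 7.0225
  Sum = 64.6975 mg/L·hr

AUC = 64.7 mg/L·hr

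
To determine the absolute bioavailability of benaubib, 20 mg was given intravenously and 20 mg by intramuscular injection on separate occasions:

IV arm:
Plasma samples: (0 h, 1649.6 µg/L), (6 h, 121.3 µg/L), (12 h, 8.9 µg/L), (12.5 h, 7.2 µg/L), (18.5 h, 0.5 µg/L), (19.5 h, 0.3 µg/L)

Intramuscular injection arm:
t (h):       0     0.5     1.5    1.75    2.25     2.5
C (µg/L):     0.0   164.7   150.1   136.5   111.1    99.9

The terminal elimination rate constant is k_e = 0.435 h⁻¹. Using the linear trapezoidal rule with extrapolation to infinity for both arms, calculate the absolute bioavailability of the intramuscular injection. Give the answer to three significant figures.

F = 0.0964

Trapezoidal AUC_0→19.5 (IV):
  [0→6]: (1649.6+121.3)/2 × 6 = 5312.7
  [6→12]: (121.3+8.9)/2 × 6 = 390.6
  [12→12.5]: (8.9+7.2)/2 × 0.5 = 4.025
  [12.5→18.5]: (7.2+0.5)/2 × 6 = 23.1
  [18.5→19.5]: (0.5+0.3)/2 × 1 = 0.4
  Sum = 5730.825 µg/L·h
IV tail: 0.3/0.435 = 0.690; AUC_iv,0→∞ = 5730.825 + 0.690 = 5731.515 µg/L·h
Trapezoidal AUC_0→2.5 (intramuscular injection):
  [0→0.5]: (0.0+164.7)/2 × 0.5 = 41.175
  [0.5→1.5]: (164.7+150.1)/2 × 1 = 157.4
  [1.5→1.75]: (150.1+136.5)/2 × 0.25 = 35.825
  [1.75→2.25]: (136.5+111.1)/2 × 0.5 = 61.9
  [2.25→2.5]: (111.1+99.9)/2 × 0.25 = 26.375
  Sum = 322.675 µg/L·h
intramuscular injection tail: 99.9/0.435 = 229.655; AUC_ev,0→∞ = 322.675 + 229.655 = 552.33 µg/L·h
F = (AUC_ev/D_ev)/(AUC_iv/D_iv) = (552.33/20)/(5731.515/20) = 27.6165/286.57575 = 0.0964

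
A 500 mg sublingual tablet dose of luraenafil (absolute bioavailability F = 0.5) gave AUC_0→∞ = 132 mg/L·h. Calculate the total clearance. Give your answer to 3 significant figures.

CL = 1.89 L/h

CL = F × Dose / AUC_0→∞
   = 0.5 × 500 / 132 = 1.89394 L/h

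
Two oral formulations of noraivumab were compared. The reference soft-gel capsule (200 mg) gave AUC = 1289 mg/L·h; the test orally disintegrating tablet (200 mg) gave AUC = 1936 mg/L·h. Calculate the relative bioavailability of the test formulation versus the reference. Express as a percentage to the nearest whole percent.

F_rel = (AUC_test/D_test) / (AUC_ref/D_ref)
      = (1936/200) / (1289/200)
      = 9.68 / 6.445 = 1.5019 = 150.19%

F_rel = 150%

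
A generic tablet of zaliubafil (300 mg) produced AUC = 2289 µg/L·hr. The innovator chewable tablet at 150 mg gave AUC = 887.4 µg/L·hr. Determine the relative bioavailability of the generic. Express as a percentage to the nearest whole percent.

F_rel = 129%

F_rel = (AUC_test/D_test) / (AUC_ref/D_ref)
      = (2289/300) / (887.4/150)
      = 7.63 / 5.916 = 1.2897 = 128.97%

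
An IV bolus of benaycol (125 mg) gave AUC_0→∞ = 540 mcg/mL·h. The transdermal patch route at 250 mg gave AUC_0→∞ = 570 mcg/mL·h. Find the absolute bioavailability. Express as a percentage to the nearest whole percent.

F = (AUC_ev / D_ev) / (AUC_iv / D_iv)
  = (570/250) / (540/125)
  = 2.28 / 4.32 = 0.5278
  = 52.78%

F = 53%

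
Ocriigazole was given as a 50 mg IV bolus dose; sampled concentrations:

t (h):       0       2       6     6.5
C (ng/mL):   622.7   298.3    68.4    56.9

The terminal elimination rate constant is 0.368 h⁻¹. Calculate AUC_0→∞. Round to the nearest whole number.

Trapezoidal AUC_0→6.5:
  [0→2]: (622.7+298.3)/2 × 2 = 921.0
  [2→6]: (298.3+68.4)/2 × 4 = 733.4
  [6→6.5]: (68.4+56.9)/2 × 0.5 = 31.325
  Sum = 1685.725 ng/mL·h
Extrapolated tail: C_last / k_e = 56.9 / 0.368 = 154.620
AUC_0→∞ = 1685.725 + 154.620 = 1840.345 ng/mL·h

AUC = 1840 ng/mL·h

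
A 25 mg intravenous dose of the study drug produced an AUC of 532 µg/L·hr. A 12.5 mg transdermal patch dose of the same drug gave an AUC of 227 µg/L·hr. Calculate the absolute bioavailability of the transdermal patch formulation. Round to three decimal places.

F = (AUC_ev / D_ev) / (AUC_iv / D_iv)
  = (227/12.5) / (532/25)
  = 18.16 / 21.28 = 0.8534

F = 0.853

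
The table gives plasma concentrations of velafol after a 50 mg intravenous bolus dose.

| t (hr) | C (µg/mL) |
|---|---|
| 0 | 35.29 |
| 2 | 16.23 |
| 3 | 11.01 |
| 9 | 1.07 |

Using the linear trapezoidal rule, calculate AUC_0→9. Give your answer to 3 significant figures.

Trapezoidal AUC_0→9:
  [0→2]: (35.29+16.23)/2 × 2 = 51.52
  [2→3]: (16.23+11.01)/2 × 1 = 13.62
  [3→9]: (11.01+1.07)/2 × 6 = 36.24
  Sum = 101.38 µg/mL·hr

AUC = 101 µg/mL·hr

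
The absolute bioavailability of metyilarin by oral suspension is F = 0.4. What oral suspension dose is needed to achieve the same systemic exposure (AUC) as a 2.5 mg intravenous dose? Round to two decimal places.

D_oral = 6.25 mg

For equal systemic exposure: F × D_ev = D_iv
D_ev = D_iv / F = 2.5 / 0.4 = 6.25 mg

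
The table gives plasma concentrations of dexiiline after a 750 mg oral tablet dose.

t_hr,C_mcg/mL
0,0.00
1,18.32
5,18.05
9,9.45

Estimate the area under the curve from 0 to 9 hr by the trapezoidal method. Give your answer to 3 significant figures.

Trapezoidal AUC_0→9:
  [0→1]: (0.00+18.32)/2 × 1 = 9.16
  [1→5]: (18.32+18.05)/2 × 4 = 72.74
  [5→9]: (18.05+9.45)/2 × 4 = 55.0
  Sum = 136.9 mcg/mL·hr

AUC = 137 mcg/mL·hr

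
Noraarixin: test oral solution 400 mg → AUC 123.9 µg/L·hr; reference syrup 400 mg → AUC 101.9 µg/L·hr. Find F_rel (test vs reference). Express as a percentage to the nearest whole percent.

F_rel = 122%

F_rel = (AUC_test/D_test) / (AUC_ref/D_ref)
      = (123.9/400) / (101.9/400)
      = 0.30975 / 0.25475 = 1.2159 = 121.59%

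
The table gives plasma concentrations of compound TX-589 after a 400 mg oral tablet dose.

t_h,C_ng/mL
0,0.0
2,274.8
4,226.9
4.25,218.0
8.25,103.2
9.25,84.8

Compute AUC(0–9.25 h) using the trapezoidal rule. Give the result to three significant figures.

Trapezoidal AUC_0→9.25:
  [0→2]: (0.0+274.8)/2 × 2 = 274.8
  [2→4]: (274.8+226.9)/2 × 2 = 501.7
  [4→4.25]: (226.9+218.0)/2 × 0.25 = 55.6125
  [4.25→8.25]: (218.0+103.2)/2 × 4 = 642.4
  [8.25→9.25]: (103.2+84.8)/2 × 1 = 94.0
  Sum = 1568.5125 ng/mL·h

AUC = 1570 ng/mL·h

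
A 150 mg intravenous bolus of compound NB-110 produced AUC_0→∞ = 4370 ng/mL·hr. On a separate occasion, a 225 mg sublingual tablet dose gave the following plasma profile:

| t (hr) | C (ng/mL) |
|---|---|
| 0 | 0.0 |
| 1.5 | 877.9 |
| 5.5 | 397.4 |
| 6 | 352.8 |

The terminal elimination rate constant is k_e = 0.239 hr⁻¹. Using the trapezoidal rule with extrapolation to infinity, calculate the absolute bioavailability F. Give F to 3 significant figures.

Trapezoidal AUC_0→6 (sublingual tablet):
  [0→1.5]: (0.0+877.9)/2 × 1.5 = 658.425
  [1.5→5.5]: (877.9+397.4)/2 × 4 = 2550.6
  [5.5→6]: (397.4+352.8)/2 × 0.5 = 187.55
  Sum = 3396.575 ng/mL·hr
Tail: C_last/k_e = 352.8/0.239 = 1476.151
AUC_0→∞ (sublingual tablet) = 3396.575 + 1476.151 = 4872.726 ng/mL·hr
F = (AUC_ev/D_ev)/(AUC_iv/D_iv) = (4872.726/225)/(4370/150) = 21.65656/29.1333 = 0.7434

F = 0.743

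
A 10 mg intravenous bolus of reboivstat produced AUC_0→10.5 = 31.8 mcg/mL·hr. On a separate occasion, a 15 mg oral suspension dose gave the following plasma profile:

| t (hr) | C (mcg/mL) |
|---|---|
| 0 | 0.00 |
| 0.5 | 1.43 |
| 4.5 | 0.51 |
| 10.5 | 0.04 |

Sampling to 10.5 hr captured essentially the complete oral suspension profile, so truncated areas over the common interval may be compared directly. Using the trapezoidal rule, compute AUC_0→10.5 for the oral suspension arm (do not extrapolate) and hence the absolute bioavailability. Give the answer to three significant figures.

F = 0.123

Trapezoidal AUC_0→10.5 (oral suspension):
  [0→0.5]: (0.00+1.43)/2 × 0.5 = 0.3575
  [0.5→4.5]: (1.43+0.51)/2 × 4 = 3.88
  [4.5→10.5]: (0.51+0.04)/2 × 6 = 1.65
  Sum = 5.8875 mcg/mL·hr
F = (AUC_ev/D_ev)/(AUC_iv/D_iv) = (5.8875/15)/(31.8/10) = 0.3925/3.18 = 0.1234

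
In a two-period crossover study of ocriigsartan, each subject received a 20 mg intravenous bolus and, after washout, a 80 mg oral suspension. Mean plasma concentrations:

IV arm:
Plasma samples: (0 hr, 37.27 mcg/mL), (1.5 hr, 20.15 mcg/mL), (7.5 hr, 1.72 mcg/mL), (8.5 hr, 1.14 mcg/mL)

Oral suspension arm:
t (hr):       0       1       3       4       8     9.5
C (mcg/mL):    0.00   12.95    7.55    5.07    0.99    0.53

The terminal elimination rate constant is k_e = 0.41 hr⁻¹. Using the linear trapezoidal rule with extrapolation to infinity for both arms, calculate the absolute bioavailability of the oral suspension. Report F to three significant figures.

F = 0.106

Trapezoidal AUC_0→8.5 (IV):
  [0→1.5]: (37.27+20.15)/2 × 1.5 = 43.065
  [1.5→7.5]: (20.15+1.72)/2 × 6 = 65.61
  [7.5→8.5]: (1.72+1.14)/2 × 1 = 1.43
  Sum = 110.105 mcg/mL·hr
IV tail: 1.14/0.41 = 2.780; AUC_iv,0→∞ = 110.105 + 2.780 = 112.885 mcg/mL·hr
Trapezoidal AUC_0→9.5 (oral suspension):
  [0→1]: (0.00+12.95)/2 × 1 = 6.475
  [1→3]: (12.95+7.55)/2 × 2 = 20.5
  [3→4]: (7.55+5.07)/2 × 1 = 6.31
  [4→8]: (5.07+0.99)/2 × 4 = 12.12
  [8→9.5]: (0.99+0.53)/2 × 1.5 = 1.14
  Sum = 46.545 mcg/mL·hr
oral suspension tail: 0.53/0.41 = 1.293; AUC_ev,0→∞ = 46.545 + 1.293 = 47.838 mcg/mL·hr
F = (AUC_ev/D_ev)/(AUC_iv/D_iv) = (47.838/80)/(112.885/20) = 0.597975/5.64425 = 0.1059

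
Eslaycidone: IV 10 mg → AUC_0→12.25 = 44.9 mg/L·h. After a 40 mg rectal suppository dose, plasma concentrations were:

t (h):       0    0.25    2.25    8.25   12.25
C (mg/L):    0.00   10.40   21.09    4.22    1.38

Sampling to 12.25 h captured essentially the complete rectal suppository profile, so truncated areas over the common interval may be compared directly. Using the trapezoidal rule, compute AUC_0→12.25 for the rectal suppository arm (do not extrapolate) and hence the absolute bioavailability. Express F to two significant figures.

Trapezoidal AUC_0→12.25 (rectal suppository):
  [0→0.25]: (0.00+10.40)/2 × 0.25 = 1.3
  [0.25→2.25]: (10.40+21.09)/2 × 2 = 31.49
  [2.25→8.25]: (21.09+4.22)/2 × 6 = 75.93
  [8.25→12.25]: (4.22+1.38)/2 × 4 = 11.2
  Sum = 119.92 mg/L·h
F = (AUC_ev/D_ev)/(AUC_iv/D_iv) = (119.92/40)/(44.9/10) = 2.998/4.49 = 0.6677

F = 0.67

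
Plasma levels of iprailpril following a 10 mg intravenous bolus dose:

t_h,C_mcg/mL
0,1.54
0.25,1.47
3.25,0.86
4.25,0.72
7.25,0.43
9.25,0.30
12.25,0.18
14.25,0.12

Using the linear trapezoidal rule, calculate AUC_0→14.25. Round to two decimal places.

AUC = 8.14 mcg/mL·h

Trapezoidal AUC_0→14.25:
  [0→0.25]: (1.54+1.47)/2 × 0.25 = 0.37625
  [0.25→3.25]: (1.47+0.86)/2 × 3 = 3.495
  [3.25→4.25]: (0.86+0.72)/2 × 1 = 0.79
  [4.25→7.25]: (0.72+0.43)/2 × 3 = 1.725
  [7.25→9.25]: (0.43+0.30)/2 × 2 = 0.73
  [9.25→12.25]: (0.30+0.18)/2 × 3 = 0.72
  [12.25→14.25]: (0.18+0.12)/2 × 2 = 0.3
  Sum = 8.13625 mcg/mL·h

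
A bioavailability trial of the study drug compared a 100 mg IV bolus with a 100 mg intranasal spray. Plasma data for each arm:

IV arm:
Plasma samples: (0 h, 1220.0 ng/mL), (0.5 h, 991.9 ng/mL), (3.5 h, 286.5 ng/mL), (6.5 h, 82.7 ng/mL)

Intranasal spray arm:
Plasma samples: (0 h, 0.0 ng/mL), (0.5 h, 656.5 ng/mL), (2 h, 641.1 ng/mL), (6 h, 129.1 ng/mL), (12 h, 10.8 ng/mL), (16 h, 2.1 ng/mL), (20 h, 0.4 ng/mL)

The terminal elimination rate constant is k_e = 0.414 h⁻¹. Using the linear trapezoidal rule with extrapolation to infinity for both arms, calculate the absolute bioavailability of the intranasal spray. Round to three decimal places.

F = 0.971

Trapezoidal AUC_0→6.5 (IV):
  [0→0.5]: (1220.0+991.9)/2 × 0.5 = 552.975
  [0.5→3.5]: (991.9+286.5)/2 × 3 = 1917.6
  [3.5→6.5]: (286.5+82.7)/2 × 3 = 553.8
  Sum = 3024.375 ng/mL·h
IV tail: 82.7/0.414 = 199.758; AUC_iv,0→∞ = 3024.375 + 199.758 = 3224.133 ng/mL·h
Trapezoidal AUC_0→20 (intranasal spray):
  [0→0.5]: (0.0+656.5)/2 × 0.5 = 164.125
  [0.5→2]: (656.5+641.1)/2 × 1.5 = 973.2
  [2→6]: (641.1+129.1)/2 × 4 = 1540.4
  [6→12]: (129.1+10.8)/2 × 6 = 419.7
  [12→16]: (10.8+2.1)/2 × 4 = 25.8
  [16→20]: (2.1+0.4)/2 × 4 = 5.0
  Sum = 3128.225 ng/mL·h
intranasal spray tail: 0.4/0.414 = 0.966; AUC_ev,0→∞ = 3128.225 + 0.966 = 3129.191 ng/mL·h
F = (AUC_ev/D_ev)/(AUC_iv/D_iv) = (3129.191/100)/(3224.133/100) = 31.29191/32.24133 = 0.9706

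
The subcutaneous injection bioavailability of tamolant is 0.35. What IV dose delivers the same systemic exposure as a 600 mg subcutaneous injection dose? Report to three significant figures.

D_iv = 210 mg

Systemic exposure from an extravascular dose = F × D_ev, so the equivalent IV dose is F × D_ev.
D_iv = F × D_ev = 0.35 × 600 = 210 mg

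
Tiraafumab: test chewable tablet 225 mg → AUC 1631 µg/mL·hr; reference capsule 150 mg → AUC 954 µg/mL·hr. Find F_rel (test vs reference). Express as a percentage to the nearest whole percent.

F_rel = (AUC_test/D_test) / (AUC_ref/D_ref)
      = (1631/225) / (954/150)
      = 7.24889 / 6.36 = 1.1398 = 113.98%

F_rel = 114%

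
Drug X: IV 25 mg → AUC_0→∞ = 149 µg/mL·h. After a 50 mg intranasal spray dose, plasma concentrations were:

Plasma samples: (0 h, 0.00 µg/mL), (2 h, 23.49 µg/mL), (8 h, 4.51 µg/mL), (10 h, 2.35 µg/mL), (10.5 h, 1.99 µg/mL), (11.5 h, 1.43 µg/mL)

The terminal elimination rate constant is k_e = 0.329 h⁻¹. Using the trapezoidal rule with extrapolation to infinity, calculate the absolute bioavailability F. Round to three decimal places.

Trapezoidal AUC_0→11.5 (intranasal spray):
  [0→2]: (0.00+23.49)/2 × 2 = 23.49
  [2→8]: (23.49+4.51)/2 × 6 = 84.0
  [8→10]: (4.51+2.35)/2 × 2 = 6.86
  [10→10.5]: (2.35+1.99)/2 × 0.5 = 1.085
  [10.5→11.5]: (1.99+1.43)/2 × 1 = 1.71
  Sum = 117.145 µg/mL·h
Tail: C_last/k_e = 1.43/0.329 = 4.347
AUC_0→∞ (intranasal spray) = 117.145 + 4.347 = 121.492 µg/mL·h
F = (AUC_ev/D_ev)/(AUC_iv/D_iv) = (121.492/50)/(149/25) = 2.42984/5.96 = 0.4077

F = 0.408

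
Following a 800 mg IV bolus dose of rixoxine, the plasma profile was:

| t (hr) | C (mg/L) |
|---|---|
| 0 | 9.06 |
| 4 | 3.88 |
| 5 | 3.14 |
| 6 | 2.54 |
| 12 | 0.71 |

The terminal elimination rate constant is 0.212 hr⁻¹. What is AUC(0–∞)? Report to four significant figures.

AUC = 45.33 mg/L·hr

Trapezoidal AUC_0→12:
  [0→4]: (9.06+3.88)/2 × 4 = 25.88
  [4→5]: (3.88+3.14)/2 × 1 = 3.51
  [5→6]: (3.14+2.54)/2 × 1 = 2.84
  [6→12]: (2.54+0.71)/2 × 6 = 9.75
  Sum = 41.98 mg/L·hr
Extrapolated tail: C_last / k_e = 0.71 / 0.212 = 3.349
AUC_0→∞ = 41.98 + 3.349 = 45.329 mg/L·hr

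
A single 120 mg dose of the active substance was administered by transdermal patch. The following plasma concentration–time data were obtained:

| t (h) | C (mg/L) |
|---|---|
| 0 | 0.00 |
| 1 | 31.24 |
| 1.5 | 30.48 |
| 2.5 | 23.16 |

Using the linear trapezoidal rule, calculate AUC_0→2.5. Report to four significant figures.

Trapezoidal AUC_0→2.5:
  [0→1]: (0.00+31.24)/2 × 1 = 15.62
  [1→1.5]: (31.24+30.48)/2 × 0.5 = 15.43
  [1.5→2.5]: (30.48+23.16)/2 × 1 = 26.82
  Sum = 57.87 mg/L·h

AUC = 57.87 mg/L·h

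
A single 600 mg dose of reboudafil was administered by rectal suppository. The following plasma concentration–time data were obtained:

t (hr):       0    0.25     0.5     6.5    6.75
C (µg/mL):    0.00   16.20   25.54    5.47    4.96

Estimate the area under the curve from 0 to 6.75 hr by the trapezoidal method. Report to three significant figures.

AUC = 102 µg/mL·hr

Trapezoidal AUC_0→6.75:
  [0→0.25]: (0.00+16.20)/2 × 0.25 = 2.025
  [0.25→0.5]: (16.20+25.54)/2 × 0.25 = 5.2175
  [0.5→6.5]: (25.54+5.47)/2 × 6 = 93.03
  [6.5→6.75]: (5.47+4.96)/2 × 0.25 = 1.30375
  Sum = 101.57625 µg/mL·hr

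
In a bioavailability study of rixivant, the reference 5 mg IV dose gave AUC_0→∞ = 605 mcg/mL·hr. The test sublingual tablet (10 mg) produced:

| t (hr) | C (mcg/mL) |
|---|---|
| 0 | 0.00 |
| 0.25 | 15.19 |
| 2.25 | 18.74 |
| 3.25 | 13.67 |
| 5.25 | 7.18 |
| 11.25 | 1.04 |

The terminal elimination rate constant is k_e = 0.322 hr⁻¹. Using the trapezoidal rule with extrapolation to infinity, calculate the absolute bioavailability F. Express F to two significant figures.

F = 0.083

Trapezoidal AUC_0→11.25 (sublingual tablet):
  [0→0.25]: (0.00+15.19)/2 × 0.25 = 1.89875
  [0.25→2.25]: (15.19+18.74)/2 × 2 = 33.93
  [2.25→3.25]: (18.74+13.67)/2 × 1 = 16.205
  [3.25→5.25]: (13.67+7.18)/2 × 2 = 20.85
  [5.25→11.25]: (7.18+1.04)/2 × 6 = 24.66
  Sum = 97.54375 mcg/mL·hr
Tail: C_last/k_e = 1.04/0.322 = 3.230
AUC_0→∞ (sublingual tablet) = 97.54375 + 3.230 = 100.77375 mcg/mL·hr
F = (AUC_ev/D_ev)/(AUC_iv/D_iv) = (100.77375/10)/(605/5) = 10.077375/121 = 0.0833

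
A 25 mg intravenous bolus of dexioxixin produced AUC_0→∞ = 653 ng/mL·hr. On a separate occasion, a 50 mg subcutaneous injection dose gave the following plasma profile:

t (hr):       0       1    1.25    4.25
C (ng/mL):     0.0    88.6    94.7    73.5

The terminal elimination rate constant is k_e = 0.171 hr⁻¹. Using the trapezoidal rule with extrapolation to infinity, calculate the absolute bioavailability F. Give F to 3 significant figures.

Trapezoidal AUC_0→4.25 (subcutaneous injection):
  [0→1]: (0.0+88.6)/2 × 1 = 44.3
  [1→1.25]: (88.6+94.7)/2 × 0.25 = 22.9125
  [1.25→4.25]: (94.7+73.5)/2 × 3 = 252.3
  Sum = 319.5125 ng/mL·hr
Tail: C_last/k_e = 73.5/0.171 = 429.825
AUC_0→∞ (subcutaneous injection) = 319.5125 + 429.825 = 749.3375 ng/mL·hr
F = (AUC_ev/D_ev)/(AUC_iv/D_iv) = (749.3375/50)/(653/25) = 14.98675/26.12 = 0.5738

F = 0.574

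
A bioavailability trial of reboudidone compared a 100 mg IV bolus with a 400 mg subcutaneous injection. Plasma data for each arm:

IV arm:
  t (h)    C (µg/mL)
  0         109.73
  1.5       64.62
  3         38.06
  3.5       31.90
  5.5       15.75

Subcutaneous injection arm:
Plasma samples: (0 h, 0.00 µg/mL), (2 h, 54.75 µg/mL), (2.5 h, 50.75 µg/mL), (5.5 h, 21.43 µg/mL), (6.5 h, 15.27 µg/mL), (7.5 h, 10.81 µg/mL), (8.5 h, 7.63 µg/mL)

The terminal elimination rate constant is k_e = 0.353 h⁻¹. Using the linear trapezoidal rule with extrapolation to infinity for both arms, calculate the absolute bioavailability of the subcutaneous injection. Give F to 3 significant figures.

Trapezoidal AUC_0→5.5 (IV):
  [0→1.5]: (109.73+64.62)/2 × 1.5 = 130.7625
  [1.5→3]: (64.62+38.06)/2 × 1.5 = 77.01
  [3→3.5]: (38.06+31.90)/2 × 0.5 = 17.49
  [3.5→5.5]: (31.90+15.75)/2 × 2 = 47.65
  Sum = 272.9125 µg/mL·h
IV tail: 15.75/0.353 = 44.618; AUC_iv,0→∞ = 272.9125 + 44.618 = 317.5305 µg/mL·h
Trapezoidal AUC_0→8.5 (subcutaneous injection):
  [0→2]: (0.00+54.75)/2 × 2 = 54.75
  [2→2.5]: (54.75+50.75)/2 × 0.5 = 26.375
  [2.5→5.5]: (50.75+21.43)/2 × 3 = 108.27
  [5.5→6.5]: (21.43+15.27)/2 × 1 = 18.35
  [6.5→7.5]: (15.27+10.81)/2 × 1 = 13.04
  [7.5→8.5]: (10.81+7.63)/2 × 1 = 9.22
  Sum = 230.005 µg/mL·h
subcutaneous injection tail: 7.63/0.353 = 21.615; AUC_ev,0→∞ = 230.005 + 21.615 = 251.62 µg/mL·h
F = (AUC_ev/D_ev)/(AUC_iv/D_iv) = (251.62/400)/(317.5305/100) = 0.62905/3.175305 = 0.1981

F = 0.198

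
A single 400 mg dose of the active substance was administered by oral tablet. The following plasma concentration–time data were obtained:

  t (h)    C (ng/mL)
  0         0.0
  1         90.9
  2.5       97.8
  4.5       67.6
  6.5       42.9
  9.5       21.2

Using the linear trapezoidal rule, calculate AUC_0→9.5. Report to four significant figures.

AUC = 559.0 ng/mL·h

Trapezoidal AUC_0→9.5:
  [0→1]: (0.0+90.9)/2 × 1 = 45.45
  [1→2.5]: (90.9+97.8)/2 × 1.5 = 141.525
  [2.5→4.5]: (97.8+67.6)/2 × 2 = 165.4
  [4.5→6.5]: (67.6+42.9)/2 × 2 = 110.5
  [6.5→9.5]: (42.9+21.2)/2 × 3 = 96.15
  Sum = 559.025 ng/mL·h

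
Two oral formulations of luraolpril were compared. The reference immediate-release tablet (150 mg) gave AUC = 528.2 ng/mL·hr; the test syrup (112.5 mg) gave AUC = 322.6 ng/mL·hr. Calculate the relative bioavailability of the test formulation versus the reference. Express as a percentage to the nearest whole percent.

F_rel = 81%

F_rel = (AUC_test/D_test) / (AUC_ref/D_ref)
      = (322.6/112.5) / (528.2/150)
      = 2.86756 / 3.52133 = 0.8143 = 81.43%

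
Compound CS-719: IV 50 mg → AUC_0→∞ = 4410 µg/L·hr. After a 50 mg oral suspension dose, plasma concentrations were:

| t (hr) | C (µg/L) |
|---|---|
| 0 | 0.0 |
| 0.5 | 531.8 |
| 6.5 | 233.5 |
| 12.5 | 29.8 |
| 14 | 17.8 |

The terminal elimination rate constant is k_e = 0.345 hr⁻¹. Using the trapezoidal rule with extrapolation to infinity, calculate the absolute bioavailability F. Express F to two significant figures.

F = 0.75

Trapezoidal AUC_0→14 (oral suspension):
  [0→0.5]: (0.0+531.8)/2 × 0.5 = 132.95
  [0.5→6.5]: (531.8+233.5)/2 × 6 = 2295.9
  [6.5→12.5]: (233.5+29.8)/2 × 6 = 789.9
  [12.5→14]: (29.8+17.8)/2 × 1.5 = 35.7
  Sum = 3254.45 µg/L·hr
Tail: C_last/k_e = 17.8/0.345 = 51.594
AUC_0→∞ (oral suspension) = 3254.45 + 51.594 = 3306.044 µg/L·hr
F = (AUC_ev/D_ev)/(AUC_iv/D_iv) = (3306.044/50)/(4410/50) = 66.12088/88.2 = 0.7497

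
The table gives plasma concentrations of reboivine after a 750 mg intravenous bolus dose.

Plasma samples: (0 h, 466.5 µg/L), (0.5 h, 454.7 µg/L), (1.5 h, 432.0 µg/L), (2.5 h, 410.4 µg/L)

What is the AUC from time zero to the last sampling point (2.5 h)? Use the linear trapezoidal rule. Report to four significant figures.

AUC = 1095 µg/L·h

Trapezoidal AUC_0→2.5:
  [0→0.5]: (466.5+454.7)/2 × 0.5 = 230.3
  [0.5→1.5]: (454.7+432.0)/2 × 1 = 443.35
  [1.5→2.5]: (432.0+410.4)/2 × 1 = 421.2
  Sum = 1094.85 µg/L·h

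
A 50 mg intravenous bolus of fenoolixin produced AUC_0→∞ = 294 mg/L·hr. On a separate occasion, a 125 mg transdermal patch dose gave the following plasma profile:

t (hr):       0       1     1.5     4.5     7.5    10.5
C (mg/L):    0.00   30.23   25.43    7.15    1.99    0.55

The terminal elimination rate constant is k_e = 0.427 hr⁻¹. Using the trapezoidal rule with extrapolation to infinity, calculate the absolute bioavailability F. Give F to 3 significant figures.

F = 0.132

Trapezoidal AUC_0→10.5 (transdermal patch):
  [0→1]: (0.00+30.23)/2 × 1 = 15.115
  [1→1.5]: (30.23+25.43)/2 × 0.5 = 13.915
  [1.5→4.5]: (25.43+7.15)/2 × 3 = 48.87
  [4.5→7.5]: (7.15+1.99)/2 × 3 = 13.71
  [7.5→10.5]: (1.99+0.55)/2 × 3 = 3.81
  Sum = 95.42 mg/L·hr
Tail: C_last/k_e = 0.55/0.427 = 1.288
AUC_0→∞ (transdermal patch) = 95.42 + 1.288 = 96.708 mg/L·hr
F = (AUC_ev/D_ev)/(AUC_iv/D_iv) = (96.708/125)/(294/50) = 0.773664/5.88 = 0.1316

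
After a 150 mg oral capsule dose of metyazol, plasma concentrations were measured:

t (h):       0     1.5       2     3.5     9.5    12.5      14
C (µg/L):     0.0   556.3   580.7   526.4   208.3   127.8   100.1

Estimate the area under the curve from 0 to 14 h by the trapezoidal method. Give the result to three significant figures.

AUC = 4410 µg/L·h

Trapezoidal AUC_0→14:
  [0→1.5]: (0.0+556.3)/2 × 1.5 = 417.225
  [1.5→2]: (556.3+580.7)/2 × 0.5 = 284.25
  [2→3.5]: (580.7+526.4)/2 × 1.5 = 830.325
  [3.5→9.5]: (526.4+208.3)/2 × 6 = 2204.1
  [9.5→12.5]: (208.3+127.8)/2 × 3 = 504.15
  [12.5→14]: (127.8+100.1)/2 × 1.5 = 170.925
  Sum = 4410.975 µg/L·h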